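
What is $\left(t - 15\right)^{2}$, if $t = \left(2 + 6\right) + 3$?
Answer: $16$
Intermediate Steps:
$t = 11$ ($t = 8 + 3 = 11$)
$\left(t - 15\right)^{2} = \left(11 - 15\right)^{2} = \left(-4\right)^{2} = 16$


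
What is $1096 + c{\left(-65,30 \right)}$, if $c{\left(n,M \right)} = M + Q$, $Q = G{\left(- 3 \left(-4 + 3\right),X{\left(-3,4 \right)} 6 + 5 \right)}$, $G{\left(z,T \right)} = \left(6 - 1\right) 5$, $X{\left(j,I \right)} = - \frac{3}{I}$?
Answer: $1151$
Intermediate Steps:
$G{\left(z,T \right)} = 25$ ($G{\left(z,T \right)} = 5 \cdot 5 = 25$)
$Q = 25$
$c{\left(n,M \right)} = 25 + M$ ($c{\left(n,M \right)} = M + 25 = 25 + M$)
$1096 + c{\left(-65,30 \right)} = 1096 + \left(25 + 30\right) = 1096 + 55 = 1151$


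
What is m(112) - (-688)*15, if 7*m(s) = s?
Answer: 10336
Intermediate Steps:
m(s) = s/7
m(112) - (-688)*15 = (⅐)*112 - (-688)*15 = 16 - 1*(-10320) = 16 + 10320 = 10336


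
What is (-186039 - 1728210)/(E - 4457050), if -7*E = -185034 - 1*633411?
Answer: 13399743/30380905 ≈ 0.44106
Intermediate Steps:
E = 818445/7 (E = -(-185034 - 1*633411)/7 = -(-185034 - 633411)/7 = -⅐*(-818445) = 818445/7 ≈ 1.1692e+5)
(-186039 - 1728210)/(E - 4457050) = (-186039 - 1728210)/(818445/7 - 4457050) = -1914249/(-30380905/7) = -1914249*(-7/30380905) = 13399743/30380905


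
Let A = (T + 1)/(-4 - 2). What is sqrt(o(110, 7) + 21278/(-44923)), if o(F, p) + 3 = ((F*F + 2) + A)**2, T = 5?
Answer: 122*sqrt(19854563908247)/44923 ≈ 12101.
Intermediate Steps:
A = -1 (A = (5 + 1)/(-4 - 2) = 6/(-6) = 6*(-1/6) = -1)
o(F, p) = -3 + (1 + F**2)**2 (o(F, p) = -3 + ((F*F + 2) - 1)**2 = -3 + ((F**2 + 2) - 1)**2 = -3 + ((2 + F**2) - 1)**2 = -3 + (1 + F**2)**2)
sqrt(o(110, 7) + 21278/(-44923)) = sqrt((-3 + (1 + 110**2)**2) + 21278/(-44923)) = sqrt((-3 + (1 + 12100)**2) + 21278*(-1/44923)) = sqrt((-3 + 12101**2) - 21278/44923) = sqrt((-3 + 146434201) - 21278/44923) = sqrt(146434198 - 21278/44923) = sqrt(6578263455476/44923) = 122*sqrt(19854563908247)/44923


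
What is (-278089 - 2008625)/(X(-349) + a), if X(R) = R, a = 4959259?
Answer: -381119/826485 ≈ -0.46113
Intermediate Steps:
(-278089 - 2008625)/(X(-349) + a) = (-278089 - 2008625)/(-349 + 4959259) = -2286714/4958910 = -2286714*1/4958910 = -381119/826485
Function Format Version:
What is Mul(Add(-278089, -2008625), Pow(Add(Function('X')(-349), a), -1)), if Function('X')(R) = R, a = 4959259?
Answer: Rational(-381119, 826485) ≈ -0.46113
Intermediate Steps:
Mul(Add(-278089, -2008625), Pow(Add(Function('X')(-349), a), -1)) = Mul(Add(-278089, -2008625), Pow(Add(-349, 4959259), -1)) = Mul(-2286714, Pow(4958910, -1)) = Mul(-2286714, Rational(1, 4958910)) = Rational(-381119, 826485)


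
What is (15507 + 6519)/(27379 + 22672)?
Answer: 22026/50051 ≈ 0.44007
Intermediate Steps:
(15507 + 6519)/(27379 + 22672) = 22026/50051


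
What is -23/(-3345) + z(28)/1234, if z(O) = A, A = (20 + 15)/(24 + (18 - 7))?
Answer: 31727/4127730 ≈ 0.0076863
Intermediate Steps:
A = 1 (A = 35/(24 + 11) = 35/35 = 35*(1/35) = 1)
z(O) = 1
-23/(-3345) + z(28)/1234 = -23/(-3345) + 1/1234 = -23*(-1/3345) + 1*(1/1234) = 23/3345 + 1/1234 = 31727/4127730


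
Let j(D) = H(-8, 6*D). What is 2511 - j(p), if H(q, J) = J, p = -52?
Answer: 2823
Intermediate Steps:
j(D) = 6*D
2511 - j(p) = 2511 - 6*(-52) = 2511 - 1*(-312) = 2511 + 312 = 2823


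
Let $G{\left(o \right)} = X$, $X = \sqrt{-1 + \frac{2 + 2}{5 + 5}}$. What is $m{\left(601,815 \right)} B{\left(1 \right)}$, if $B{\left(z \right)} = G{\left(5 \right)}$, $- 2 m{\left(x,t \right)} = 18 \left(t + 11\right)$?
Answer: $- \frac{7434 i \sqrt{15}}{5} \approx - 5758.4 i$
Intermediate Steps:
$m{\left(x,t \right)} = -99 - 9 t$ ($m{\left(x,t \right)} = - \frac{18 \left(t + 11\right)}{2} = - \frac{18 \left(11 + t\right)}{2} = - \frac{198 + 18 t}{2} = -99 - 9 t$)
$X = \frac{i \sqrt{15}}{5}$ ($X = \sqrt{-1 + \frac{4}{10}} = \sqrt{-1 + 4 \cdot \frac{1}{10}} = \sqrt{-1 + \frac{2}{5}} = \sqrt{- \frac{3}{5}} = \frac{i \sqrt{15}}{5} \approx 0.7746 i$)
$G{\left(o \right)} = \frac{i \sqrt{15}}{5}$
$B{\left(z \right)} = \frac{i \sqrt{15}}{5}$
$m{\left(601,815 \right)} B{\left(1 \right)} = \left(-99 - 7335\right) \frac{i \sqrt{15}}{5} = - 7434 \frac{i \sqrt{15}}{5} = - \frac{7434 i \sqrt{15}}{5}$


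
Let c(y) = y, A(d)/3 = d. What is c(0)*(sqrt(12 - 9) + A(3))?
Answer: 0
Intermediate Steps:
A(d) = 3*d
c(0)*(sqrt(12 - 9) + A(3)) = 0*(sqrt(12 - 9) + 3*3) = 0*(sqrt(3) + 9) = 0*(9 + sqrt(3)) = 0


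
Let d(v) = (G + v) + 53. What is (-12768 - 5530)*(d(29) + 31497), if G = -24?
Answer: -577393390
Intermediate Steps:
d(v) = 29 + v (d(v) = (-24 + v) + 53 = 29 + v)
(-12768 - 5530)*(d(29) + 31497) = (-12768 - 5530)*((29 + 29) + 31497) = -18298*(58 + 31497) = -18298*31555 = -577393390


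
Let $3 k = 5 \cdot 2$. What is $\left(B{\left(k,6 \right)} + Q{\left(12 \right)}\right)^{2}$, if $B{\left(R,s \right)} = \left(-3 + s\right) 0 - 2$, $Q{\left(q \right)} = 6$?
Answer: $16$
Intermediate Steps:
$k = \frac{10}{3}$ ($k = \frac{5 \cdot 2}{3} = \frac{1}{3} \cdot 10 = \frac{10}{3} \approx 3.3333$)
$B{\left(R,s \right)} = -2$ ($B{\left(R,s \right)} = 0 - 2 = -2$)
$\left(B{\left(k,6 \right)} + Q{\left(12 \right)}\right)^{2} = \left(-2 + 6\right)^{2} = 4^{2} = 16$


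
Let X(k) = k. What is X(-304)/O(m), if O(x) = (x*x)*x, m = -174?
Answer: 38/658503 ≈ 5.7707e-5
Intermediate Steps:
O(x) = x³ (O(x) = x²*x = x³)
X(-304)/O(m) = -304/((-174)³) = -304/(-5268024) = -304*(-1/5268024) = 38/658503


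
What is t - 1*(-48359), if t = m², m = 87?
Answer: 55928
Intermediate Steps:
t = 7569 (t = 87² = 7569)
t - 1*(-48359) = 7569 - 1*(-48359) = 7569 + 48359 = 55928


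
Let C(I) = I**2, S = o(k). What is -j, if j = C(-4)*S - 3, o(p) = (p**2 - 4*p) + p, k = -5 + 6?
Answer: 35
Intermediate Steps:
k = 1
o(p) = p**2 - 3*p
S = -2 (S = 1*(-3 + 1) = 1*(-2) = -2)
j = -35 (j = (-4)**2*(-2) - 3 = 16*(-2) - 3 = -32 - 3 = -35)
-j = -1*(-35) = 35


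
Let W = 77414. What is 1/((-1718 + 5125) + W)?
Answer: 1/80821 ≈ 1.2373e-5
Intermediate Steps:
1/((-1718 + 5125) + W) = 1/((-1718 + 5125) + 77414) = 1/(3407 + 77414) = 1/80821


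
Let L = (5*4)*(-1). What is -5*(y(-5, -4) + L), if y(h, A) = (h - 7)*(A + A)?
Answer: -380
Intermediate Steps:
L = -20 (L = 20*(-1) = -20)
y(h, A) = 2*A*(-7 + h) (y(h, A) = (-7 + h)*(2*A) = 2*A*(-7 + h))
-5*(y(-5, -4) + L) = -5*(2*(-4)*(-7 - 5) - 20) = -5*(2*(-4)*(-12) - 20) = -5*(96 - 20) = -5*76 = -380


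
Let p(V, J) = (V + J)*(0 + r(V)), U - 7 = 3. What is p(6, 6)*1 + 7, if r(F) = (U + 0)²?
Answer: 1207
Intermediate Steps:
U = 10 (U = 7 + 3 = 10)
r(F) = 100 (r(F) = (10 + 0)² = 10² = 100)
p(V, J) = 100*J + 100*V (p(V, J) = (V + J)*(0 + 100) = (J + V)*100 = 100*J + 100*V)
p(6, 6)*1 + 7 = (100*6 + 100*6)*1 + 7 = (600 + 600)*1 + 7 = 1200*1 + 7 = 1200 + 7 = 1207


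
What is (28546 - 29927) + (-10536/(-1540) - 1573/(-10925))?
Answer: -1155855314/841225 ≈ -1374.0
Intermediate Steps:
(28546 - 29927) + (-10536/(-1540) - 1573/(-10925)) = -1381 + (-10536*(-1/1540) - 1573*(-1/10925)) = -1381 + (2634/385 + 1573/10925) = -1381 + 5876411/841225 = -1155855314/841225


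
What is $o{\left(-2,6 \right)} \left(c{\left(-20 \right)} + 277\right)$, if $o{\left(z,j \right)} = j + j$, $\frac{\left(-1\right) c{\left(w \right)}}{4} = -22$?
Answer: $4380$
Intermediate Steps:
$c{\left(w \right)} = 88$ ($c{\left(w \right)} = \left(-4\right) \left(-22\right) = 88$)
$o{\left(z,j \right)} = 2 j$
$o{\left(-2,6 \right)} \left(c{\left(-20 \right)} + 277\right) = 2 \cdot 6 \left(88 + 277\right) = 12 \cdot 365 = 4380$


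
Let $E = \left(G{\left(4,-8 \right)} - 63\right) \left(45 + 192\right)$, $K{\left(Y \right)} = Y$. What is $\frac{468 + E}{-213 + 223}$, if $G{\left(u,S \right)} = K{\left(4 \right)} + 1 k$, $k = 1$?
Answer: $- \frac{6639}{5} \approx -1327.8$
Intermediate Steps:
$G{\left(u,S \right)} = 5$ ($G{\left(u,S \right)} = 4 + 1 \cdot 1 = 4 + 1 = 5$)
$E = -13746$ ($E = \left(5 - 63\right) \left(45 + 192\right) = \left(-58\right) 237 = -13746$)
$\frac{468 + E}{-213 + 223} = \frac{468 - 13746}{-213 + 223} = - \frac{13278}{10} = \left(-13278\right) \frac{1}{10} = - \frac{6639}{5}$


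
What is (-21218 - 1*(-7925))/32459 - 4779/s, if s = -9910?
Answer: 3341133/45952670 ≈ 0.072708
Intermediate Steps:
(-21218 - 1*(-7925))/32459 - 4779/s = (-21218 - 1*(-7925))/32459 - 4779/(-9910) = (-21218 + 7925)*(1/32459) - 4779*(-1/9910) = -13293*1/32459 + 4779/9910 = -1899/4637 + 4779/9910 = 3341133/45952670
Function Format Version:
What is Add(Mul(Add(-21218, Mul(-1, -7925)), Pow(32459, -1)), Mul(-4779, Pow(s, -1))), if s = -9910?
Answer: Rational(3341133, 45952670) ≈ 0.072708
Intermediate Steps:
Add(Mul(Add(-21218, Mul(-1, -7925)), Pow(32459, -1)), Mul(-4779, Pow(s, -1))) = Add(Mul(Add(-21218, Mul(-1, -7925)), Pow(32459, -1)), Mul(-4779, Pow(-9910, -1))) = Add(Mul(Add(-21218, 7925), Rational(1, 32459)), Mul(-4779, Rational(-1, 9910))) = Add(Mul(-13293, Rational(1, 32459)), Rational(4779, 9910)) = Add(Rational(-1899, 4637), Rational(4779, 9910)) = Rational(3341133, 45952670)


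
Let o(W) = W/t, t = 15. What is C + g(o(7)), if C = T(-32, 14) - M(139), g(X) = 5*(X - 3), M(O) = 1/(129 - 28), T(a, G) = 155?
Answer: 43124/303 ≈ 142.32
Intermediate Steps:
o(W) = W/15
M(O) = 1/101
g(X) = -15 + 5*X (g(X) = 5*(-3 + X) = -15 + 5*X)
C = 15654/101 (C = 155 - 1*1/101 = 155 - 1/101 = 15654/101 ≈ 154.99)
C + g(o(7)) = 15654/101 + (-15 + 5*((1/15)*7)) = 15654/101 + (-15 + 5*(7/15)) = 15654/101 + (-15 + 7/3) = 15654/101 - 38/3 = 43124/303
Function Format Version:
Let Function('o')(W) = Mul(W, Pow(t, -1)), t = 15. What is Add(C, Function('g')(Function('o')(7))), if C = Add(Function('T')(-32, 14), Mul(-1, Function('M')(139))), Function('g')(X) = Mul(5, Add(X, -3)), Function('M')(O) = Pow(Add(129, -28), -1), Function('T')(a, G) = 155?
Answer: Rational(43124, 303) ≈ 142.32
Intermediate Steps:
Function('o')(W) = Mul(Rational(1, 15), W) (Function('o')(W) = Mul(W, Pow(15, -1)) = Mul(W, Rational(1, 15)) = Mul(Rational(1, 15), W))
Function('M')(O) = Rational(1, 101) (Function('M')(O) = Pow(101, -1) = Rational(1, 101))
Function('g')(X) = Add(-15, Mul(5, X)) (Function('g')(X) = Mul(5, Add(-3, X)) = Add(-15, Mul(5, X)))
C = Rational(15654, 101) (C = Add(155, Mul(-1, Rational(1, 101))) = Add(155, Rational(-1, 101)) = Rational(15654, 101) ≈ 154.99)
Add(C, Function('g')(Function('o')(7))) = Add(Rational(15654, 101), Add(-15, Mul(5, Mul(Rational(1, 15), 7)))) = Add(Rational(15654, 101), Add(-15, Mul(5, Rational(7, 15)))) = Add(Rational(15654, 101), Add(-15, Rational(7, 3))) = Add(Rational(15654, 101), Rational(-38, 3)) = Rational(43124, 303)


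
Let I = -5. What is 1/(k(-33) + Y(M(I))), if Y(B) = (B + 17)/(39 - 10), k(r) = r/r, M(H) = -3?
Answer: 29/43 ≈ 0.67442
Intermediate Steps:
k(r) = 1
Y(B) = 17/29 + B/29 (Y(B) = (17 + B)/29 = (17 + B)*(1/29) = 17/29 + B/29)
1/(k(-33) + Y(M(I))) = 1/(1 + (17/29 + (1/29)*(-3))) = 1/(1 + (17/29 - 3/29)) = 1/(1 + 14/29) = 1/(43/29) = 29/43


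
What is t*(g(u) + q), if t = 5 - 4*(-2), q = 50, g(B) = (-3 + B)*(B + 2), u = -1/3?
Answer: 5200/9 ≈ 577.78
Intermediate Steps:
u = -⅓ (u = -1*⅓ = -⅓ ≈ -0.33333)
g(B) = (-3 + B)*(2 + B)
t = 13 (t = 5 + 8 = 13)
t*(g(u) + q) = 13*((-6 + (-⅓)² - 1*(-⅓)) + 50) = 13*((-6 + ⅑ + ⅓) + 50) = 13*(-50/9 + 50) = 13*(400/9) = 5200/9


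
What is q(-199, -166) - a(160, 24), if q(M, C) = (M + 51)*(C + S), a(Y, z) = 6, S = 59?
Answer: 15830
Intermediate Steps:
q(M, C) = (51 + M)*(59 + C) (q(M, C) = (M + 51)*(C + 59) = (51 + M)*(59 + C))
q(-199, -166) - a(160, 24) = (3009 + 51*(-166) + 59*(-199) - 166*(-199)) - 1*6 = (3009 - 8466 - 11741 + 33034) - 6 = 15836 - 6 = 15830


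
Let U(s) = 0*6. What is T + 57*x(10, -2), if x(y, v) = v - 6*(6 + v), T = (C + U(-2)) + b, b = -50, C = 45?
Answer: -1487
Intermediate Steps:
U(s) = 0
T = -5 (T = (45 + 0) - 50 = 45 - 50 = -5)
x(y, v) = -36 - 5*v (x(y, v) = v - (36 + 6*v) = v + (-36 - 6*v) = -36 - 5*v)
T + 57*x(10, -2) = -5 + 57*(-36 - 5*(-2)) = -5 + 57*(-36 + 10) = -5 + 57*(-26) = -5 - 1482 = -1487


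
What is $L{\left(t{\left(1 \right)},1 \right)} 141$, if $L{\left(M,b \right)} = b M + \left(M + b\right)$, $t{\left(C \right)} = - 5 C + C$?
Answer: $-987$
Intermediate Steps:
$t{\left(C \right)} = - 4 C$
$L{\left(M,b \right)} = M + b + M b$ ($L{\left(M,b \right)} = M b + \left(M + b\right) = M + b + M b$)
$L{\left(t{\left(1 \right)},1 \right)} 141 = \left(\left(-4\right) 1 + 1 + \left(-4\right) 1 \cdot 1\right) 141 = \left(-4 + 1 - 4\right) 141 = \left(-7\right) 141 = -987$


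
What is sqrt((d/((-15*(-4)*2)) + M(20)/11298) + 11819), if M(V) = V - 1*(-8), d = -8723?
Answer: sqrt(3059909267910)/16140 ≈ 108.38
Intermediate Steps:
M(V) = 8 + V (M(V) = V + 8 = 8 + V)
sqrt((d/((-15*(-4)*2)) + M(20)/11298) + 11819) = sqrt((-8723/(-15*(-4)*2) + (8 + 20)/11298) + 11819) = sqrt((-8723/(60*2) + 28*(1/11298)) + 11819) = sqrt((-8723/120 + 2/807) + 11819) = sqrt(-2346407/32280 + 11819) = sqrt(379170913/32280) = sqrt(3059909267910)/16140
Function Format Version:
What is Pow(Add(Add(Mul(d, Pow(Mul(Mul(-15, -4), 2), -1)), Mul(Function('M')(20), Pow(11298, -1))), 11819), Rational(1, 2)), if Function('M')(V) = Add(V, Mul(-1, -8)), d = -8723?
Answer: Mul(Rational(1, 16140), Pow(3059909267910, Rational(1, 2))) ≈ 108.38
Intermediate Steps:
Function('M')(V) = Add(8, V) (Function('M')(V) = Add(V, 8) = Add(8, V))
Pow(Add(Add(Mul(d, Pow(Mul(Mul(-15, -4), 2), -1)), Mul(Function('M')(20), Pow(11298, -1))), 11819), Rational(1, 2)) = Pow(Add(Add(Mul(-8723, Pow(Mul(Mul(-15, -4), 2), -1)), Mul(Add(8, 20), Pow(11298, -1))), 11819), Rational(1, 2)) = Pow(Add(Add(Mul(-8723, Pow(Mul(60, 2), -1)), Mul(28, Rational(1, 11298))), 11819), Rational(1, 2)) = Pow(Add(Add(Mul(-8723, Pow(120, -1)), Rational(2, 807)), 11819), Rational(1, 2)) = Pow(Add(Add(Mul(-8723, Rational(1, 120)), Rational(2, 807)), 11819), Rational(1, 2)) = Pow(Add(Add(Rational(-8723, 120), Rational(2, 807)), 11819), Rational(1, 2)) = Pow(Add(Rational(-2346407, 32280), 11819), Rational(1, 2)) = Pow(Rational(379170913, 32280), Rational(1, 2)) = Mul(Rational(1, 16140), Pow(3059909267910, Rational(1, 2)))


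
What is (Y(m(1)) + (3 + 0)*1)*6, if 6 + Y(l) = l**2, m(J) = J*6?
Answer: 198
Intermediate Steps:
m(J) = 6*J
Y(l) = -6 + l**2
(Y(m(1)) + (3 + 0)*1)*6 = ((-6 + (6*1)**2) + (3 + 0)*1)*6 = ((-6 + 6**2) + 3*1)*6 = ((-6 + 36) + 3)*6 = (30 + 3)*6 = 33*6 = 198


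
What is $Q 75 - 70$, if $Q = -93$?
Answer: $-7045$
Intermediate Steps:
$Q 75 - 70 = \left(-93\right) 75 - 70 = -6975 - 70 = -7045$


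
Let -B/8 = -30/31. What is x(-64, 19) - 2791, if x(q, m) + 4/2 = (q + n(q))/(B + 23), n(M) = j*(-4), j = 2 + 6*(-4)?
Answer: -2660985/953 ≈ -2792.2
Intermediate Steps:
B = 240/31 (B = -(-240)/31 = -8*(-30/31) = 240/31 ≈ 7.7419)
j = -22 (j = 2 - 24 = -22)
n(M) = 88 (n(M) = -22*(-4) = 88)
x(q, m) = 822/953 + 31*q/953 (x(q, m) = -2 + (q + 88)/(240/31 + 23) = -2 + (88 + q)/(953/31) = -2 + (88 + q)*(31/953) = -2 + (2728/953 + 31*q/953) = 822/953 + 31*q/953)
x(-64, 19) - 2791 = (822/953 + (31/953)*(-64)) - 2791 = (822/953 - 1984/953) - 2791 = -1162/953 - 2791 = -2660985/953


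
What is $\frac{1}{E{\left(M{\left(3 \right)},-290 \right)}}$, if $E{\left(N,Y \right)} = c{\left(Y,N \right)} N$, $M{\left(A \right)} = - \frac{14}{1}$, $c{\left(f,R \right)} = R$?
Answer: $\frac{1}{196} \approx 0.005102$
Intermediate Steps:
$M{\left(A \right)} = -14$ ($M{\left(A \right)} = \left(-14\right) 1 = -14$)
$E{\left(N,Y \right)} = N^{2}$ ($E{\left(N,Y \right)} = N N = N^{2}$)
$\frac{1}{E{\left(M{\left(3 \right)},-290 \right)}} = \frac{1}{\left(-14\right)^{2}} = \frac{1}{196}$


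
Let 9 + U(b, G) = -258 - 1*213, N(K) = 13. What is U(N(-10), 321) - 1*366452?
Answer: -366932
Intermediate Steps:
U(b, G) = -480 (U(b, G) = -9 + (-258 - 1*213) = -9 + (-258 - 213) = -9 - 471 = -480)
U(N(-10), 321) - 1*366452 = -480 - 1*366452 = -480 - 366452 = -366932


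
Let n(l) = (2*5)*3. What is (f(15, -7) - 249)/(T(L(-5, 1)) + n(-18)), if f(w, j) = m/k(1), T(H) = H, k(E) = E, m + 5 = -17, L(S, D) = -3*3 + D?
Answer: -271/22 ≈ -12.318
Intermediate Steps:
L(S, D) = -9 + D
m = -22 (m = -5 - 17 = -22)
n(l) = 30 (n(l) = 10*3 = 30)
f(w, j) = -22 (f(w, j) = -22/1 = -22*1 = -22)
(f(15, -7) - 249)/(T(L(-5, 1)) + n(-18)) = (-22 - 249)/((-9 + 1) + 30) = -271/(-8 + 30) = -271/22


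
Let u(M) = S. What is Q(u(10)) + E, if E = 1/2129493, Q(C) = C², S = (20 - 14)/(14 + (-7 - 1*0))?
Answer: 76661797/104345157 ≈ 0.73469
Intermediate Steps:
S = 6/7 (S = 6/(14 + (-7 + 0)) = 6/(14 - 7) = 6/7 ≈ 0.85714)
u(M) = 6/7
E = 1/2129493 ≈ 4.6960e-7
Q(u(10)) + E = (6/7)² + 1/2129493 = 36/49 + 1/2129493 = 76661797/104345157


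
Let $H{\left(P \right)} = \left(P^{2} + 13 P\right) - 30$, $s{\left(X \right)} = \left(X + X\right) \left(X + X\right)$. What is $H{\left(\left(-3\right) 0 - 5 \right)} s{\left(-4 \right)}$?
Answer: $-4480$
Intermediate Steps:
$s{\left(X \right)} = 4 X^{2}$ ($s{\left(X \right)} = 2 X 2 X = 4 X^{2}$)
$H{\left(P \right)} = -30 + P^{2} + 13 P$
$H{\left(\left(-3\right) 0 - 5 \right)} s{\left(-4 \right)} = \left(-30 + \left(\left(-3\right) 0 - 5\right)^{2} + 13 \left(\left(-3\right) 0 - 5\right)\right) 4 \left(-4\right)^{2} = \left(-30 + \left(0 - 5\right)^{2} + 13 \left(0 - 5\right)\right) 4 \cdot 16 = \left(-30 + \left(-5\right)^{2} + 13 \left(-5\right)\right) 64 = \left(-30 + 25 - 65\right) 64 = \left(-70\right) 64 = -4480$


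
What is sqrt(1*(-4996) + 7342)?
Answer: sqrt(2346) ≈ 48.436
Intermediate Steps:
sqrt(1*(-4996) + 7342) = sqrt(-4996 + 7342) = sqrt(2346)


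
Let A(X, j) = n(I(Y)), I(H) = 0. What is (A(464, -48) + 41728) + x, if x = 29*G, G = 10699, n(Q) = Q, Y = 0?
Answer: 351999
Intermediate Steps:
A(X, j) = 0
x = 310271 (x = 29*10699 = 310271)
(A(464, -48) + 41728) + x = (0 + 41728) + 310271 = 41728 + 310271 = 351999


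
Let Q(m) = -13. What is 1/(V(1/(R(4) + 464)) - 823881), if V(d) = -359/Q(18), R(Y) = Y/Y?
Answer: -13/10710094 ≈ -1.2138e-6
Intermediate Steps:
R(Y) = 1
V(d) = 359/13 (V(d) = -359/(-13) = -359*(-1/13) = 359/13)
1/(V(1/(R(4) + 464)) - 823881) = 1/(359/13 - 823881) = 1/(-10710094/13) = -13/10710094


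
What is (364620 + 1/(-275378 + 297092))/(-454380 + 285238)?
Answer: -7917358681/3672749388 ≈ -2.1557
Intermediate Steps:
(364620 + 1/(-275378 + 297092))/(-454380 + 285238) = (364620 + 1/21714)/(-169142) = (364620 + 1/21714)*(-1/169142) = (7917358681/21714)*(-1/169142) = -7917358681/3672749388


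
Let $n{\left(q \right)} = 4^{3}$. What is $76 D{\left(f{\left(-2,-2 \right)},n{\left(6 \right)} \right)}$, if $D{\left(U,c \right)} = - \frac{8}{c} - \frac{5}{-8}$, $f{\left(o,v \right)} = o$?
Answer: $38$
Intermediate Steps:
$n{\left(q \right)} = 64$
$D{\left(U,c \right)} = \frac{5}{8} - \frac{8}{c}$ ($D{\left(U,c \right)} = - \frac{8}{c} - - \frac{5}{8} = - \frac{8}{c} + \frac{5}{8} = \frac{5}{8} - \frac{8}{c}$)
$76 D{\left(f{\left(-2,-2 \right)},n{\left(6 \right)} \right)} = 76 \left(\frac{5}{8} - \frac{8}{64}\right) = 76 \left(\frac{5}{8} - \frac{1}{8}\right) = 76 \cdot \frac{1}{2} = 38$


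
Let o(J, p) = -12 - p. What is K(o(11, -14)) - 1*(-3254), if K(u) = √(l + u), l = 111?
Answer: 3254 + √113 ≈ 3264.6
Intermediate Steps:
K(u) = √(111 + u)
K(o(11, -14)) - 1*(-3254) = √(111 + (-12 - 1*(-14))) - 1*(-3254) = √(111 + (-12 + 14)) + 3254 = √(111 + 2) + 3254 = √113 + 3254 = 3254 + √113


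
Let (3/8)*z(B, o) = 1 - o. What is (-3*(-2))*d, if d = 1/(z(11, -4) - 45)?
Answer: -18/95 ≈ -0.18947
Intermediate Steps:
z(B, o) = 8/3 - 8*o/3 (z(B, o) = 8*(1 - o)/3 = 8/3 - 8*o/3)
d = -3/95 (d = 1/((8/3 - 8/3*(-4)) - 45) = 1/((8/3 + 32/3) - 45) = 1/(40/3 - 45) = 1/(-95/3) = -3/95 ≈ -0.031579)
(-3*(-2))*d = -3*(-2)*(-3/95) = 6*(-3/95) = -18/95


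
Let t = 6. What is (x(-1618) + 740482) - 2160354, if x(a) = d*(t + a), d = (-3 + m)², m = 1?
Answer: -1426320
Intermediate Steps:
d = 4 (d = (-3 + 1)² = (-2)² = 4)
x(a) = 24 + 4*a (x(a) = 4*(6 + a) = 24 + 4*a)
(x(-1618) + 740482) - 2160354 = ((24 + 4*(-1618)) + 740482) - 2160354 = ((24 - 6472) + 740482) - 2160354 = (-6448 + 740482) - 2160354 = 734034 - 2160354 = -1426320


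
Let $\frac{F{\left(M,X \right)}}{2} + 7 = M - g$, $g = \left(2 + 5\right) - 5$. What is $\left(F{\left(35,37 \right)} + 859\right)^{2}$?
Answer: $829921$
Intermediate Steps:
$g = 2$ ($g = 7 - 5 = 2$)
$F{\left(M,X \right)} = -18 + 2 M$ ($F{\left(M,X \right)} = -14 + 2 \left(M - 2\right) = -14 + 2 \left(-2 + M\right) = -14 + \left(-4 + 2 M\right) = -18 + 2 M$)
$\left(F{\left(35,37 \right)} + 859\right)^{2} = \left(\left(-18 + 2 \cdot 35\right) + 859\right)^{2} = \left(\left(-18 + 70\right) + 859\right)^{2} = \left(52 + 859\right)^{2} = 911^{2} = 829921$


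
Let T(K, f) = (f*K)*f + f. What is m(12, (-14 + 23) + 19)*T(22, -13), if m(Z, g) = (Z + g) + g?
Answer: 251940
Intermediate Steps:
T(K, f) = f + K*f**2 (T(K, f) = (K*f)*f + f = K*f**2 + f = f + K*f**2)
m(Z, g) = Z + 2*g
m(12, (-14 + 23) + 19)*T(22, -13) = (12 + 2*((-14 + 23) + 19))*(-13*(1 + 22*(-13))) = (12 + 2*(9 + 19))*(-13*(1 - 286)) = (12 + 2*28)*(-13*(-285)) = (12 + 56)*3705 = 68*3705 = 251940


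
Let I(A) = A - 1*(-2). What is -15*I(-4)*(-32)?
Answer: -960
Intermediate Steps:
I(A) = 2 + A (I(A) = A + 2 = 2 + A)
-15*I(-4)*(-32) = -15*(2 - 4)*(-32) = -15*(-2)*(-32) = 30*(-32) = -960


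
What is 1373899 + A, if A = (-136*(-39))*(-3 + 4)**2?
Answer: 1379203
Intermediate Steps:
A = 5304 (A = 5304*1**2 = 5304*1 = 5304)
1373899 + A = 1373899 + 5304 = 1379203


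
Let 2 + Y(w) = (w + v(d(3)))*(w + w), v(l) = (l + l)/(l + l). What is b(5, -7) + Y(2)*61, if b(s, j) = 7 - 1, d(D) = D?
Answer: 616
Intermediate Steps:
b(s, j) = 6
v(l) = 1 (v(l) = (2*l)/((2*l)) = (2*l)*(1/(2*l)) = 1)
Y(w) = -2 + 2*w*(1 + w) (Y(w) = -2 + (w + 1)*(w + w) = -2 + (1 + w)*(2*w) = -2 + 2*w*(1 + w))
b(5, -7) + Y(2)*61 = 6 + (-2 + 2*2 + 2*2²)*61 = 6 + (-2 + 4 + 2*4)*61 = 6 + (-2 + 4 + 8)*61 = 6 + 10*61 = 6 + 610 = 616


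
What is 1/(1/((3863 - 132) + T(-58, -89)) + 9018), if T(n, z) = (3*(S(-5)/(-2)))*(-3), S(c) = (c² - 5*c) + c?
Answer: 7867/70944608 ≈ 0.00011089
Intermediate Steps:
S(c) = c² - 4*c
T(n, z) = 405/2 (T(n, z) = (3*(-5*(-4 - 5)/(-2)))*(-3) = (3*(-5*(-9)*(-½)))*(-3) = (3*(45*(-½)))*(-3) = (3*(-45/2))*(-3) = -135/2*(-3) = 405/2)
1/(1/((3863 - 132) + T(-58, -89)) + 9018) = 1/(1/((3863 - 132) + 405/2) + 9018) = 1/(1/(3731 + 405/2) + 9018) = 1/(1/(7867/2) + 9018) = 1/(2/7867 + 9018) = 1/(70944608/7867) = 7867/70944608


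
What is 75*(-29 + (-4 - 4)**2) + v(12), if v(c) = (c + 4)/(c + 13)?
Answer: 65641/25 ≈ 2625.6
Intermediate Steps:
v(c) = (4 + c)/(13 + c)
75*(-29 + (-4 - 4)**2) + v(12) = 75*(-29 + (-4 - 4)**2) + (4 + 12)/(13 + 12) = 75*(-29 + (-8)**2) + 16/25 = 75*(-29 + 64) + (1/25)*16 = 75*35 + 16/25 = 2625 + 16/25 = 65641/25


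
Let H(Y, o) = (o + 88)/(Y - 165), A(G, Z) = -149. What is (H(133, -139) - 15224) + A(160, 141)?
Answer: -491885/32 ≈ -15371.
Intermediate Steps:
H(Y, o) = (88 + o)/(-165 + Y)
(H(133, -139) - 15224) + A(160, 141) = ((88 - 139)/(-165 + 133) - 15224) - 149 = (-51/(-32) - 15224) - 149 = (-1/32*(-51) - 15224) - 149 = (51/32 - 15224) - 149 = -487117/32 - 149 = -491885/32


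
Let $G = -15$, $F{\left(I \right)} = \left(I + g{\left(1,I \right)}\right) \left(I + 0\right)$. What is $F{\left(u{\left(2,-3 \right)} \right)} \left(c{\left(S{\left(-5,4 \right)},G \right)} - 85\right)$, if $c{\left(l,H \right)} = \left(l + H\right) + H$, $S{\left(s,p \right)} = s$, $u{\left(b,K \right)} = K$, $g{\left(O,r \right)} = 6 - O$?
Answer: $720$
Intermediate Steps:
$F{\left(I \right)} = I \left(5 + I\right)$ ($F{\left(I \right)} = \left(I + \left(6 - 1\right)\right) \left(I + 0\right) = \left(I + \left(6 - 1\right)\right) I = \left(I + 5\right) I = \left(5 + I\right) I = I \left(5 + I\right)$)
$c{\left(l,H \right)} = l + 2 H$ ($c{\left(l,H \right)} = \left(H + l\right) + H = l + 2 H$)
$F{\left(u{\left(2,-3 \right)} \right)} \left(c{\left(S{\left(-5,4 \right)},G \right)} - 85\right) = - 3 \left(5 - 3\right) \left(\left(-5 + 2 \left(-15\right)\right) - 85\right) = \left(-3\right) 2 \left(\left(-5 - 30\right) - 85\right) = - 6 \left(-35 - 85\right) = \left(-6\right) \left(-120\right) = 720$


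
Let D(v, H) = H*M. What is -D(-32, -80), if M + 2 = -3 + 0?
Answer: -400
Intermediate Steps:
M = -5 (M = -2 + (-3 + 0) = -2 - 3 = -5)
D(v, H) = -5*H (D(v, H) = H*(-5) = -5*H)
-D(-32, -80) = -(-5)*(-80) = -1*400 = -400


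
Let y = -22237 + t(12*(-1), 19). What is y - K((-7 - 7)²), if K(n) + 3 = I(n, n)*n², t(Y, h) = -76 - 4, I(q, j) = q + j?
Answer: -15081386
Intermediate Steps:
I(q, j) = j + q
t(Y, h) = -80
y = -22317 (y = -22237 - 80 = -22317)
K(n) = -3 + 2*n³ (K(n) = -3 + (n + n)*n² = -3 + (2*n)*n² = -3 + 2*n³)
y - K((-7 - 7)²) = -22317 - (-3 + 2*((-7 - 7)²)³) = -22317 - (-3 + 2*((-14)²)³) = -22317 - (-3 + 2*196³) = -22317 - (-3 + 2*7529536) = -22317 - (-3 + 15059072) = -22317 - 1*15059069 = -22317 - 15059069 = -15081386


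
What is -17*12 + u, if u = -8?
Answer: -212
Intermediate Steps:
-17*12 + u = -17*12 - 8 = -204 - 8 = -212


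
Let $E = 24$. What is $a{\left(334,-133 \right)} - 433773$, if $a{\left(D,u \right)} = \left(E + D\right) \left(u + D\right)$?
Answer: $-361815$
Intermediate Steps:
$a{\left(D,u \right)} = \left(24 + D\right) \left(D + u\right)$ ($a{\left(D,u \right)} = \left(24 + D\right) \left(u + D\right) = \left(24 + D\right) \left(D + u\right)$)
$a{\left(334,-133 \right)} - 433773 = \left(334^{2} + 24 \cdot 334 + 24 \left(-133\right) + 334 \left(-133\right)\right) - 433773 = \left(111556 + 8016 - 3192 - 44422\right) - 433773 = 71958 - 433773 = -361815$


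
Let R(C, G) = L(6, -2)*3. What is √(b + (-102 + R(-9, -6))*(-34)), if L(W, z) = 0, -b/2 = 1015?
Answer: √1438 ≈ 37.921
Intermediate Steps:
b = -2030 (b = -2*1015 = -2030)
R(C, G) = 0 (R(C, G) = 0*3 = 0)
√(b + (-102 + R(-9, -6))*(-34)) = √(-2030 + (-102 + 0)*(-34)) = √(-2030 - 102*(-34)) = √(-2030 + 3468) = √1438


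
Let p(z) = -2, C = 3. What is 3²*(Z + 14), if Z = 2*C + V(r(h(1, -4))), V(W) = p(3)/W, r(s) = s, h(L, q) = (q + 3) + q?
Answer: 918/5 ≈ 183.60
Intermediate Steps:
h(L, q) = 3 + 2*q (h(L, q) = (3 + q) + q = 3 + 2*q)
V(W) = -2/W
Z = 32/5 (Z = 2*3 - 2/(3 + 2*(-4)) = 6 - 2/(3 - 8) = 6 - 2/(-5) = 6 - 2*(-⅕) = 6 + ⅖ = 32/5 ≈ 6.4000)
3²*(Z + 14) = 3²*(32/5 + 14) = 9*(102/5) = 918/5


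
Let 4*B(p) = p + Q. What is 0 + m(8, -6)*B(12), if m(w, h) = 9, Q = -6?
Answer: 27/2 ≈ 13.500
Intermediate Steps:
B(p) = -3/2 + p/4 (B(p) = (p - 6)/4 = (-6 + p)/4 = -3/2 + p/4)
0 + m(8, -6)*B(12) = 0 + 9*(-3/2 + (1/4)*12) = 0 + 9*(-3/2 + 3) = 0 + 9*(3/2) = 0 + 27/2 = 27/2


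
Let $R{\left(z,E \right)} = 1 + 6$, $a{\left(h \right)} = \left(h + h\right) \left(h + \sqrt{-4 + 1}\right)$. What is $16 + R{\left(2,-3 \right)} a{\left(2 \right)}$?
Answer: $72 + 28 i \sqrt{3} \approx 72.0 + 48.497 i$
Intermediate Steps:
$a{\left(h \right)} = 2 h \left(h + i \sqrt{3}\right)$ ($a{\left(h \right)} = 2 h \left(h + \sqrt{-3}\right) = 2 h \left(h + i \sqrt{3}\right)$)
$R{\left(z,E \right)} = 7$
$16 + R{\left(2,-3 \right)} a{\left(2 \right)} = 16 + 7 \cdot 2 \cdot 2 \left(2 + i \sqrt{3}\right) = 16 + 7 \left(8 + 4 i \sqrt{3}\right) = 16 + \left(56 + 28 i \sqrt{3}\right) = 72 + 28 i \sqrt{3}$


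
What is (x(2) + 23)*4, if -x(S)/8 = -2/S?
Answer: 124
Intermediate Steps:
x(S) = 16/S (x(S) = -(-16)/S = 16/S)
(x(2) + 23)*4 = (16/2 + 23)*4 = (16*(1/2) + 23)*4 = (8 + 23)*4 = 31*4 = 124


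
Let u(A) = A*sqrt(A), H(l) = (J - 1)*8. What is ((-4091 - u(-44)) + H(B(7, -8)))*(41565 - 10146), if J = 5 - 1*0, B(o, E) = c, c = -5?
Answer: -127529721 + 2764872*I*sqrt(11) ≈ -1.2753e+8 + 9.17e+6*I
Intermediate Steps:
B(o, E) = -5
J = 5 (J = 5 + 0 = 5)
H(l) = 32 (H(l) = (5 - 1)*8 = 4*8 = 32)
u(A) = A**(3/2)
((-4091 - u(-44)) + H(B(7, -8)))*(41565 - 10146) = ((-4091 - (-44)**(3/2)) + 32)*(41565 - 10146) = ((-4091 - (-88)*I*sqrt(11)) + 32)*31419 = ((-4091 + 88*I*sqrt(11)) + 32)*31419 = (-4059 + 88*I*sqrt(11))*31419 = -127529721 + 2764872*I*sqrt(11)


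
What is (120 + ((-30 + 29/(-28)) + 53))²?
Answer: 15800625/784 ≈ 20154.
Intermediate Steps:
(120 + ((-30 + 29/(-28)) + 53))² = (120 + ((-30 + 29*(-1/28)) + 53))² = (120 + ((-30 - 29/28) + 53))² = (120 + (-869/28 + 53))² = (120 + 615/28)² = (3975/28)² = 15800625/784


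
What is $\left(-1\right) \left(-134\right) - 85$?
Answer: $49$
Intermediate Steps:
$\left(-1\right) \left(-134\right) - 85 = 134 - 85 = 49$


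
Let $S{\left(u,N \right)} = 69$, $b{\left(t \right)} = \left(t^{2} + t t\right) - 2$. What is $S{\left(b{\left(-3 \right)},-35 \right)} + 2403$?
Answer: $2472$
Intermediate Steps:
$b{\left(t \right)} = -2 + 2 t^{2}$ ($b{\left(t \right)} = \left(t^{2} + t^{2}\right) - 2 = 2 t^{2} - 2 = -2 + 2 t^{2}$)
$S{\left(b{\left(-3 \right)},-35 \right)} + 2403 = 69 + 2403 = 2472$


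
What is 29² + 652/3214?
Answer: 1351813/1607 ≈ 841.20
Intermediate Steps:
29² + 652/3214 = 841 + 652*(1/3214) = 841 + 326/1607 = 1351813/1607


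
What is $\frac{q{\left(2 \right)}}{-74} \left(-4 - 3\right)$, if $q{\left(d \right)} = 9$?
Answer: $\frac{63}{74} \approx 0.85135$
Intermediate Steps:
$\frac{q{\left(2 \right)}}{-74} \left(-4 - 3\right) = \frac{9}{-74} \left(-4 - 3\right) = 9 \left(- \frac{1}{74}\right) \left(-4 - 3\right) = \left(- \frac{9}{74}\right) \left(-7\right) = \frac{63}{74}$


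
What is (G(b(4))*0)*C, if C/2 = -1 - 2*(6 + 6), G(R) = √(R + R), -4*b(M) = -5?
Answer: 0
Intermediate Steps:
b(M) = 5/4 (b(M) = -¼*(-5) = 5/4)
G(R) = √2*√R (G(R) = √(2*R) = √2*√R)
C = -50 (C = 2*(-1 - 2*(6 + 6)) = 2*(-1 - 2*12) = 2*(-1 - 24) = 2*(-25) = -50)
(G(b(4))*0)*C = ((√2*√(5/4))*0)*(-50) = ((√2*(√5/2))*0)*(-50) = ((√10/2)*0)*(-50) = 0*(-50) = 0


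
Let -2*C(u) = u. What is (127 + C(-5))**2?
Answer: 67081/4 ≈ 16770.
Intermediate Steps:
C(u) = -u/2
(127 + C(-5))**2 = (127 - 1/2*(-5))**2 = (127 + 5/2)**2 = (259/2)**2 = 67081/4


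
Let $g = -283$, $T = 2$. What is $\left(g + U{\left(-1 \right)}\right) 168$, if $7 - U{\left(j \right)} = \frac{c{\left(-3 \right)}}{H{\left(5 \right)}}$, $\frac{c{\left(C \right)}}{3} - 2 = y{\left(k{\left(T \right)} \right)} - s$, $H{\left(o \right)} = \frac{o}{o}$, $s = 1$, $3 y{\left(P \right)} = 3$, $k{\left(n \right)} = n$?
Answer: $-47376$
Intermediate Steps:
$y{\left(P \right)} = 1$ ($y{\left(P \right)} = \frac{1}{3} \cdot 3 = 1$)
$H{\left(o \right)} = 1$
$c{\left(C \right)} = 6$ ($c{\left(C \right)} = 6 + 3 \left(1 - 1\right) = 6 + 3 \cdot 0 = 6 + 0 = 6$)
$U{\left(j \right)} = 1$ ($U{\left(j \right)} = 7 - \frac{6}{1} = 7 - 6 \cdot 1 = 7 - 6 = 1$)
$\left(g + U{\left(-1 \right)}\right) 168 = \left(-283 + 1\right) 168 = \left(-282\right) 168 = -47376$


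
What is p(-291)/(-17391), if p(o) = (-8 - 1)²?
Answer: -27/5797 ≈ -0.0046576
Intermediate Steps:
p(o) = 81 (p(o) = (-9)² = 81)
p(-291)/(-17391) = 81/(-17391) = 81*(-1/17391) = -27/5797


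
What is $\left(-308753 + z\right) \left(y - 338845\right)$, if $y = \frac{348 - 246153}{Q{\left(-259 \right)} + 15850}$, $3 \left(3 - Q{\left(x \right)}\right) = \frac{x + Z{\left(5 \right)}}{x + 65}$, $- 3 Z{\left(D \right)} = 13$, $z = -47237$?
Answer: $\frac{834722394843578525}{6919637} \approx 1.2063 \cdot 10^{11}$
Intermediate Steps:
$Z{\left(D \right)} = - \frac{13}{3}$ ($Z{\left(D \right)} = \left(- \frac{1}{3}\right) 13 = - \frac{13}{3}$)
$Q{\left(x \right)} = 3 - \frac{- \frac{13}{3} + x}{3 \left(65 + x\right)}$ ($Q{\left(x \right)} = 3 - \frac{\left(x - \frac{13}{3}\right) \frac{1}{x + 65}}{3} = 3 - \frac{\left(- \frac{13}{3} + x\right) \frac{1}{65 + x}}{3} = 3 - \frac{\frac{1}{65 + x} \left(- \frac{13}{3} + x\right)}{3} = 3 - \frac{- \frac{13}{3} + x}{3 \left(65 + x\right)}$)
$y = - \frac{214587765}{13839274}$ ($y = \frac{348 - 246153}{\frac{8 \left(221 + 3 \left(-259\right)\right)}{9 \left(65 - 259\right)} + 15850} = - \frac{245805}{\frac{8 \left(221 - 777\right)}{9 \left(-194\right)} + 15850} = - \frac{245805}{\frac{8}{9} \left(- \frac{1}{194}\right) \left(-556\right) + 15850} = - \frac{245805}{\frac{2224}{873} + 15850} = - \frac{245805}{\frac{13839274}{873}} = \left(-245805\right) \frac{873}{13839274} = - \frac{214587765}{13839274} \approx -15.506$)
$\left(-308753 + z\right) \left(y - 338845\right) = \left(-308753 - 47237\right) \left(- \frac{214587765}{13839274} - 338845\right) = \left(-355990\right) \left(- \frac{4689583386295}{13839274}\right) = \frac{834722394843578525}{6919637}$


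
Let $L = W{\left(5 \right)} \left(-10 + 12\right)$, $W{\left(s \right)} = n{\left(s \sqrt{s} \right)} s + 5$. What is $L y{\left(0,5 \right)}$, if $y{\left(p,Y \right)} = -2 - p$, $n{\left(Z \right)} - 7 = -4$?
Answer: $-80$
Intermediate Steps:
$n{\left(Z \right)} = 3$ ($n{\left(Z \right)} = 7 - 4 = 3$)
$W{\left(s \right)} = 5 + 3 s$ ($W{\left(s \right)} = 3 s + 5 = 5 + 3 s$)
$L = 40$ ($L = \left(5 + 3 \cdot 5\right) \left(-10 + 12\right) = \left(5 + 15\right) 2 = 20 \cdot 2 = 40$)
$L y{\left(0,5 \right)} = 40 \left(-2 - 0\right) = 40 \left(-2 + 0\right) = 40 \left(-2\right) = -80$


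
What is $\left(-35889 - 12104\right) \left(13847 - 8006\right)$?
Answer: $-280327113$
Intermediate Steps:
$\left(-35889 - 12104\right) \left(13847 - 8006\right) = \left(-47993\right) 5841 = -280327113$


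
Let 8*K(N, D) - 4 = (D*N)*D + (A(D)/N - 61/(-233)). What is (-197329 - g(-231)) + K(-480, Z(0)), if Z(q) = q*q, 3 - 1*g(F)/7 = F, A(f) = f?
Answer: -370873495/1864 ≈ -1.9897e+5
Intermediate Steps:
g(F) = 21 - 7*F
Z(q) = q²
K(N, D) = 993/1864 + D/(8*N) + N*D²/8 (K(N, D) = ½ + ((D*N)*D + (D/N - 61/(-233)))/8 = ½ + (N*D² + (D/N - 61*(-1/233)))/8 = ½ + (N*D² + (D/N + 61/233))/8 = ½ + (N*D² + (61/233 + D/N))/8 = ½ + (61/233 + D/N + N*D²)/8 = ½ + (61/1864 + D/(8*N) + N*D²/8) = 993/1864 + D/(8*N) + N*D²/8)
(-197329 - g(-231)) + K(-480, Z(0)) = (-197329 - (21 - 7*(-231))) + (993/1864 + (⅛)*0²/(-480) + (⅛)*(-480)*(0²)²) = (-197329 - (21 + 1617)) + (993/1864 + (⅛)*0*(-1/480) + (⅛)*(-480)*0²) = (-197329 - 1*1638) + (993/1864 + 0 + (⅛)*(-480)*0) = (-197329 - 1638) + (993/1864 + 0 + 0) = -198967 + 993/1864 = -370873495/1864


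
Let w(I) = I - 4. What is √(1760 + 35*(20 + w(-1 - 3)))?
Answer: 2*√545 ≈ 46.690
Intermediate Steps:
w(I) = -4 + I
√(1760 + 35*(20 + w(-1 - 3))) = √(1760 + 35*(20 + (-4 + (-1 - 3)))) = √(1760 + 35*(20 + (-4 - 4))) = √(1760 + 35*(20 - 8)) = √(1760 + 35*12) = √(1760 + 420) = √2180 = 2*√545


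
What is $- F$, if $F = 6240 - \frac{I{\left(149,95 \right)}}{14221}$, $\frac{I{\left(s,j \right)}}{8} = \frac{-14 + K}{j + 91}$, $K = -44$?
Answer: $- \frac{8252730952}{1322553} \approx -6240.0$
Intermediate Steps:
$I{\left(s,j \right)} = - \frac{464}{91 + j}$ ($I{\left(s,j \right)} = 8 \frac{-14 - 44}{j + 91} = 8 \left(- \frac{58}{91 + j}\right) = - \frac{464}{91 + j}$)
$F = \frac{8252730952}{1322553}$ ($F = 6240 - \frac{\left(-464\right) \frac{1}{91 + 95}}{14221} = 6240 - - \frac{464}{186} \cdot \frac{1}{14221} = 6240 - \left(-464\right) \frac{1}{186} \cdot \frac{1}{14221} = 6240 - \left(- \frac{232}{93}\right) \frac{1}{14221} = 6240 - - \frac{232}{1322553} = 6240 + \frac{232}{1322553} = \frac{8252730952}{1322553} \approx 6240.0$)
$- F = \left(-1\right) \frac{8252730952}{1322553} = - \frac{8252730952}{1322553}$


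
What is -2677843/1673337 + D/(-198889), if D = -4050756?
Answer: 6245686376345/332808322593 ≈ 18.767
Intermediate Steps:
-2677843/1673337 + D/(-198889) = -2677843/1673337 - 4050756/(-198889) = -2677843*1/1673337 - 4050756*(-1/198889) = -2677843/1673337 + 4050756/198889 = 6245686376345/332808322593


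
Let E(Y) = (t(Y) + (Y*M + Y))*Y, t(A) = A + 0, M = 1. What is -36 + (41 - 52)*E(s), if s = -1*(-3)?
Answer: -333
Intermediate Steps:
t(A) = A
s = 3
E(Y) = 3*Y² (E(Y) = (Y + (Y*1 + Y))*Y = (Y + (Y + Y))*Y = (Y + 2*Y)*Y = (3*Y)*Y = 3*Y²)
-36 + (41 - 52)*E(s) = -36 + (41 - 52)*(3*3²) = -36 - 33*9 = -36 - 11*27 = -36 - 297 = -333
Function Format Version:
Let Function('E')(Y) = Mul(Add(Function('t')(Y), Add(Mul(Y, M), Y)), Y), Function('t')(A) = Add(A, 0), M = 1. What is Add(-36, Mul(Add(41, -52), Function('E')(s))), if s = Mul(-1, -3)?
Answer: -333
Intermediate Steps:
Function('t')(A) = A
s = 3
Function('E')(Y) = Mul(3, Pow(Y, 2)) (Function('E')(Y) = Mul(Add(Y, Add(Mul(Y, 1), Y)), Y) = Mul(Add(Y, Add(Y, Y)), Y) = Mul(Add(Y, Mul(2, Y)), Y) = Mul(Mul(3, Y), Y) = Mul(3, Pow(Y, 2)))
Add(-36, Mul(Add(41, -52), Function('E')(s))) = Add(-36, Mul(Add(41, -52), Mul(3, Pow(3, 2)))) = Add(-36, Mul(-11, Mul(3, 9))) = Add(-36, Mul(-11, 27)) = Add(-36, -297) = -333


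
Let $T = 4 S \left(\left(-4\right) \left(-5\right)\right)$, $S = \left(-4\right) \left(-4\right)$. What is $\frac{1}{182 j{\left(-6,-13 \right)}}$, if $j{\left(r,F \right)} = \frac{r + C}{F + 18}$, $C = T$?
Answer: $\frac{5}{231868} \approx 2.1564 \cdot 10^{-5}$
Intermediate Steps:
$S = 16$
$T = 1280$ ($T = 4 \cdot 16 \left(\left(-4\right) \left(-5\right)\right) = 64 \cdot 20 = 1280$)
$C = 1280$
$j{\left(r,F \right)} = \frac{1280 + r}{18 + F}$ ($j{\left(r,F \right)} = \frac{r + 1280}{F + 18} = \frac{1280 + r}{18 + F}$)
$\frac{1}{182 j{\left(-6,-13 \right)}} = \frac{1}{182 \frac{1280 - 6}{18 - 13}} = \frac{1}{182 \cdot \frac{1}{5} \cdot 1274} = \frac{1}{182 \cdot \frac{1274}{5}} = \frac{1}{\frac{231868}{5}} = \frac{5}{231868}$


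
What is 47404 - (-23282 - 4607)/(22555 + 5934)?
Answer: 1350520445/28489 ≈ 47405.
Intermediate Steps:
47404 - (-23282 - 4607)/(22555 + 5934) = 47404 - (-27889)/28489 = 47404 - 1*(-27889/28489) = 47404 + 27889/28489 = 1350520445/28489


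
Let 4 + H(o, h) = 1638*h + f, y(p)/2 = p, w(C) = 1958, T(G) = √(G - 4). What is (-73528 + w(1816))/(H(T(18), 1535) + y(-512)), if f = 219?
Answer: -71570/2513521 ≈ -0.028474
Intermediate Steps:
T(G) = √(-4 + G)
y(p) = 2*p
H(o, h) = 215 + 1638*h (H(o, h) = -4 + (1638*h + 219) = -4 + (219 + 1638*h) = 215 + 1638*h)
(-73528 + w(1816))/(H(T(18), 1535) + y(-512)) = (-73528 + 1958)/((215 + 1638*1535) + 2*(-512)) = -71570/((215 + 2514330) - 1024) = -71570/(2514545 - 1024) = -71570/2513521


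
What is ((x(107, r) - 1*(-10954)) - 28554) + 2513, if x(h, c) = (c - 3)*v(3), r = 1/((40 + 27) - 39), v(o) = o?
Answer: -422685/28 ≈ -15096.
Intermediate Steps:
r = 1/28 (r = 1/(67 - 39) = 1/28 ≈ 0.035714)
x(h, c) = -9 + 3*c (x(h, c) = (c - 3)*3 = (-3 + c)*3 = -9 + 3*c)
((x(107, r) - 1*(-10954)) - 28554) + 2513 = (((-9 + 3*(1/28)) - 1*(-10954)) - 28554) + 2513 = (((-9 + 3/28) + 10954) - 28554) + 2513 = ((-249/28 + 10954) - 28554) + 2513 = (306463/28 - 28554) + 2513 = -493049/28 + 2513 = -422685/28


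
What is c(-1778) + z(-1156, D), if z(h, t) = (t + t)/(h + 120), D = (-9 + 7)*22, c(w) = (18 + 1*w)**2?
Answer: 802278422/259 ≈ 3.0976e+6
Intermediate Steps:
c(w) = (18 + w)**2
D = -44 (D = -2*22 = -44)
z(h, t) = 2*t/(120 + h) (z(h, t) = (2*t)/(120 + h) = 2*t/(120 + h))
c(-1778) + z(-1156, D) = (18 - 1778)**2 + 2*(-44)/(120 - 1156) = (-1760)**2 + 2*(-44)/(-1036) = 3097600 + 2*(-44)*(-1/1036) = 3097600 + 22/259 = 802278422/259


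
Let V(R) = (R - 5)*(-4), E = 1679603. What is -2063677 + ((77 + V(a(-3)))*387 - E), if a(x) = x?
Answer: -3701097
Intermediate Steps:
V(R) = 20 - 4*R (V(R) = (-5 + R)*(-4) = 20 - 4*R)
-2063677 + ((77 + V(a(-3)))*387 - E) = -2063677 + ((77 + (20 - 4*(-3)))*387 - 1*1679603) = -2063677 + ((77 + (20 + 12))*387 - 1679603) = -2063677 + ((77 + 32)*387 - 1679603) = -2063677 + (109*387 - 1679603) = -2063677 + (42183 - 1679603) = -2063677 - 1637420 = -3701097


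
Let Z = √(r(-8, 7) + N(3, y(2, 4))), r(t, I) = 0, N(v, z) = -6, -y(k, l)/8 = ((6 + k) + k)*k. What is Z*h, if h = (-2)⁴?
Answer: 16*I*√6 ≈ 39.192*I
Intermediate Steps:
h = 16
y(k, l) = -8*k*(6 + 2*k) (y(k, l) = -8*((6 + k) + k)*k = -8*(6 + 2*k)*k = -8*k*(6 + 2*k))
Z = I*√6 (Z = √(0 - 6) = √(-6) = I*√6 ≈ 2.4495*I)
Z*h = (I*√6)*16 = 16*I*√6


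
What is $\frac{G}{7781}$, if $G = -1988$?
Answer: $- \frac{1988}{7781} \approx -0.25549$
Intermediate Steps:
$\frac{G}{7781} = - \frac{1988}{7781}$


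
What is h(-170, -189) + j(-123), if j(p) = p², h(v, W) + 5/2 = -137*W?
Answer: 82039/2 ≈ 41020.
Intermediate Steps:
h(v, W) = -5/2 - 137*W
h(-170, -189) + j(-123) = (-5/2 - 137*(-189)) + (-123)² = (-5/2 + 25893) + 15129 = 51781/2 + 15129 = 82039/2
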